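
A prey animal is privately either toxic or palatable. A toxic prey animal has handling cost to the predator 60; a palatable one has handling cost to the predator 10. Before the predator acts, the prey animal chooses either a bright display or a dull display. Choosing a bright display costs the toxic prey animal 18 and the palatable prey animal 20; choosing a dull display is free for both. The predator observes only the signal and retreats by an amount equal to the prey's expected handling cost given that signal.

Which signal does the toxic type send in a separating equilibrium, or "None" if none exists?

Try toxic → bright display, palatable → dull display:
  If types separate, bright display earns payment 60 and dull display earns 10.
  Toxic: bright display gives 60 − 18 = 42; dull display gives 10 − 0 = 10. No deviation. ✓
  Palatable: dull display gives 10 − 0 = 10; bright display gives 60 − 20 = 40. Would deviate. ✗
Try toxic → dull display, palatable → bright display:
  If types separate, dull display earns payment 60 and bright display earns 10.
  Toxic: dull display gives 60 − 0 = 60; bright display gives 10 − 18 = -8. No deviation. ✓
  Palatable: bright display gives 10 − 20 = -10; dull display gives 60 − 0 = 60. Would deviate. ✗
Neither assignment is incentive-compatible.

None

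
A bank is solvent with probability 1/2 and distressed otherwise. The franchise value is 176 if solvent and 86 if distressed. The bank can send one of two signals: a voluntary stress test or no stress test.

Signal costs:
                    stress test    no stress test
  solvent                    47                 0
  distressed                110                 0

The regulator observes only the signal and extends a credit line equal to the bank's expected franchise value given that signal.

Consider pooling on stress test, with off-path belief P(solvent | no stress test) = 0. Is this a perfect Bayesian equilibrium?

On the equilibrium path (stress test) the regulator holds the prior 1/2 and pays 1/2·176 + 1/2·86 = 131. Off-path (no stress test) belief 0 gives 0·176 + 1·86 = 86.
Solvent: stress test gives 131 − 47 = 84; no stress test gives 86 − 0 = 86. Deviates. ✗
Distressed: stress test gives 131 − 110 = 21; no stress test gives 86 − 0 = 86. Deviates. ✗

No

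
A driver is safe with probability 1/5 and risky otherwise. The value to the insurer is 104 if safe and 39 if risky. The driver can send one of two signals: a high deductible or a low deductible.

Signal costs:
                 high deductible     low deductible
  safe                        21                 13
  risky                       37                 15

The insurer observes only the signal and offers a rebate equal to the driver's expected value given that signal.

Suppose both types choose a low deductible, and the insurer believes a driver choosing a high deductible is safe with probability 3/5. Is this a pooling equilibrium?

At the pooled signal (low deductible) the insurer holds the prior 1/5 and pays 1/5·104 + 4/5·39 = 52. Off-path (high deductible) belief 3/5 gives 3/5·104 + 2/5·39 = 78.
Safe: low deductible gives 52 − 13 = 39; high deductible gives 78 − 21 = 57. Deviates. ✗
Risky: low deductible gives 52 − 15 = 37; high deductible gives 78 − 37 = 41. Deviates. ✗

No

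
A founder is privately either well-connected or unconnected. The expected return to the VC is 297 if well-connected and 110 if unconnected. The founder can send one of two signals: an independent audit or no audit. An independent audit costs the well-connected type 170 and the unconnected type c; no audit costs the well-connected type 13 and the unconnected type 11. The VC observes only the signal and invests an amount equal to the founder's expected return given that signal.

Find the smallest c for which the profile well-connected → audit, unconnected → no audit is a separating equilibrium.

Under separation: audit → well-connected (pays 297); no audit → unconnected (pays 110).
Well-connected: 297 − 170 = 127 ≥ 110 − 13 = 97. Holds regardless of c. ✓
Unconnected: 110 − 11 ≥ 297 − c, so c ≥ 297 − 99 = 198.

198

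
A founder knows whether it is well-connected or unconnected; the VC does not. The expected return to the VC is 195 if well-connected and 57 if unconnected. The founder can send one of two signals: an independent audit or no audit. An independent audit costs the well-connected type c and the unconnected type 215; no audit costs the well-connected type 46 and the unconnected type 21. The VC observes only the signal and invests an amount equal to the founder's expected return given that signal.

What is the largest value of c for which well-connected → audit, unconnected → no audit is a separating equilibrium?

184

Under separation: audit → well-connected (pays 195); no audit → unconnected (pays 57).
Unconnected: 57 − 21 = 36 ≥ 195 − 215 = -20. Holds regardless of c. ✓
Well-connected: 195 − c ≥ 57 − 46, so c ≤ 195 − 11 = 184.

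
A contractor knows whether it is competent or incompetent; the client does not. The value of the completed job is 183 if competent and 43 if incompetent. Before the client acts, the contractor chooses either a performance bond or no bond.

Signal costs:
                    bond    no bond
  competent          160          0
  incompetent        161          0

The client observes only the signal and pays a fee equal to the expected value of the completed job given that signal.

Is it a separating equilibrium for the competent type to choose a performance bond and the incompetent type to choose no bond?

No

If types separate, bond earns payment 183 and no bond earns 43.
Competent: bond gives 183 − 160 = 23; no bond gives 43 − 0 = 43. Would deviate. ✗
Incompetent: no bond gives 43 − 0 = 43; bond gives 183 − 161 = 22. No deviation. ✓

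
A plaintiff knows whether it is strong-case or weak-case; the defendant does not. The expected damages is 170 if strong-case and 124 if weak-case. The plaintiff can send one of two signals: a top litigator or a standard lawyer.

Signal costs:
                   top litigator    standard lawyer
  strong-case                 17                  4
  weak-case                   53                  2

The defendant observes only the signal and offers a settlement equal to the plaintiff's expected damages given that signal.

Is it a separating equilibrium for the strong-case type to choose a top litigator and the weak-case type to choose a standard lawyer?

Yes

Under separation the defendant infers type exactly: top litigator → strong-case (pays 170), standard lawyer → weak-case (pays 124).
Strong-case: top litigator gives 170 − 17 = 153; standard lawyer gives 124 − 4 = 120. No deviation. ✓
Weak-case: standard lawyer gives 124 − 2 = 122; top litigator gives 170 − 53 = 117. No deviation. ✓
Neither type gains from mimicking the other.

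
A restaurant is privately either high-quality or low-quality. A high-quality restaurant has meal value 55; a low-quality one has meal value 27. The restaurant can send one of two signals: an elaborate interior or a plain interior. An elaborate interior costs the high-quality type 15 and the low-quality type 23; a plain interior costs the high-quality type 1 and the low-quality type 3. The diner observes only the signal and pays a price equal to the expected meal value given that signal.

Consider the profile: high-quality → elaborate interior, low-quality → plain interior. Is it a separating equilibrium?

No

If types separate, elaborate interior earns payment 55 and plain interior earns 27.
High-quality: elaborate interior gives 55 − 15 = 40; plain interior gives 27 − 1 = 26. No deviation. ✓
Low-quality: plain interior gives 27 − 3 = 24; elaborate interior gives 55 − 23 = 32. Would deviate. ✗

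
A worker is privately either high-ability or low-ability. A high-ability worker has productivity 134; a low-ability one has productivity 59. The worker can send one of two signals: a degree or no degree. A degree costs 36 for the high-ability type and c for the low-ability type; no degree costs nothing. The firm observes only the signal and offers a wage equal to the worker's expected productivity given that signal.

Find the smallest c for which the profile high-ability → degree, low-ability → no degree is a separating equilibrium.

Under separation: degree → high-ability (pays 134); no degree → low-ability (pays 59).
High-ability: 134 − 36 = 98 ≥ 59 − 0 = 59. Holds regardless of c. ✓
Low-ability: 59 − 0 ≥ 134 − c, so c ≥ 134 − 59 = 75.

75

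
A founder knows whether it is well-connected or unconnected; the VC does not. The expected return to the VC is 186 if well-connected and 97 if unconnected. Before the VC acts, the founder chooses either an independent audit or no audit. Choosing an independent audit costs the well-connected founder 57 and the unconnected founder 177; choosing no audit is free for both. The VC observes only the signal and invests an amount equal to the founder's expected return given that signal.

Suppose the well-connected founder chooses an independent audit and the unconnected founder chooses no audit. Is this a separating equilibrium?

Under separation the VC infers type exactly: audit → well-connected (pays 186), no audit → unconnected (pays 97).
Well-connected: audit gives 186 − 57 = 129; no audit gives 97 − 0 = 97. No deviation. ✓
Unconnected: no audit gives 97 − 0 = 97; audit gives 186 − 177 = 9. No deviation. ✓
Both incentive constraints hold.

Yes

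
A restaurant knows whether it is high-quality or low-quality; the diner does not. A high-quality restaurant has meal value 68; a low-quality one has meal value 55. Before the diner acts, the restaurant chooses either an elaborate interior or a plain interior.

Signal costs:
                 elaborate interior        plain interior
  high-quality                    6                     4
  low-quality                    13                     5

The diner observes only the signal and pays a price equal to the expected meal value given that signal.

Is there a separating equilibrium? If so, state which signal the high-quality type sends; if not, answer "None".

None

Try high-quality → elaborate interior, low-quality → plain interior:
  If types separate, elaborate interior earns payment 68 and plain interior earns 55.
  High-quality: elaborate interior gives 68 − 6 = 62; plain interior gives 55 − 4 = 51. No deviation. ✓
  Low-quality: plain interior gives 55 − 5 = 50; elaborate interior gives 68 − 13 = 55. Would deviate. ✗
Try high-quality → plain interior, low-quality → elaborate interior:
  If types separate, plain interior earns payment 68 and elaborate interior earns 55.
  High-quality: plain interior gives 68 − 4 = 64; elaborate interior gives 55 − 6 = 49. No deviation. ✓
  Low-quality: elaborate interior gives 55 − 13 = 42; plain interior gives 68 − 5 = 63. Would deviate. ✗
Neither assignment is incentive-compatible.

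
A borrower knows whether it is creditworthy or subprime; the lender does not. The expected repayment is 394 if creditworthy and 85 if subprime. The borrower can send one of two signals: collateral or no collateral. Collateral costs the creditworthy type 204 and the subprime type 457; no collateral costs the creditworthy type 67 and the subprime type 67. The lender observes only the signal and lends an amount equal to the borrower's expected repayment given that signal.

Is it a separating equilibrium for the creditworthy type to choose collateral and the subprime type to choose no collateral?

If types separate, collateral earns payment 394 and no collateral earns 85.
Creditworthy: collateral gives 394 − 204 = 190; no collateral gives 85 − 67 = 18. No deviation. ✓
Subprime: no collateral gives 85 − 67 = 18; collateral gives 394 − 457 = -63. No deviation. ✓
Both incentive constraints hold.

Yes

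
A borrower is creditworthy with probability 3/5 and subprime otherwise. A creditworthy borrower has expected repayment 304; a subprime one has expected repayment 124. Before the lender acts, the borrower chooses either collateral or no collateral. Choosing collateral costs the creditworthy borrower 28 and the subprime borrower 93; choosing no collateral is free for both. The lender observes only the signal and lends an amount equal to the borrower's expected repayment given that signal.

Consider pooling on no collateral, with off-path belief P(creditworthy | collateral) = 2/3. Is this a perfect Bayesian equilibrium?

Yes

On the equilibrium path (no collateral) the lender holds the prior 3/5 and pays 3/5·304 + 2/5·124 = 232. Off-path (collateral) belief 2/3 gives 2/3·304 + 1/3·124 = 244.
Creditworthy: no collateral gives 232 − 0 = 232; collateral gives 244 − 28 = 216. Stays. ✓
Subprime: no collateral gives 232 − 0 = 232; collateral gives 244 − 93 = 151. Stays. ✓
Beliefs are Bayes-consistent on-path and both types best-respond.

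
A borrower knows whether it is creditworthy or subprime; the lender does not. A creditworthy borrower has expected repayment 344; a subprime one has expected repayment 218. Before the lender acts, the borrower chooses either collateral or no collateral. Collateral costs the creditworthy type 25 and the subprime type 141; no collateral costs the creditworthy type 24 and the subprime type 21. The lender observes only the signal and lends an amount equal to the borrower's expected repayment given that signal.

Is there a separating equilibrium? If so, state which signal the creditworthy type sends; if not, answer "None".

Try creditworthy → collateral, subprime → no collateral:
  If types separate, collateral earns payment 344 and no collateral earns 218.
  Creditworthy: collateral gives 344 − 25 = 319; no collateral gives 218 − 24 = 194. No deviation. ✓
  Subprime: no collateral gives 218 − 21 = 197; collateral gives 344 − 141 = 203. Would deviate. ✗
Try creditworthy → no collateral, subprime → collateral:
  If types separate, no collateral earns payment 344 and collateral earns 218.
  Creditworthy: no collateral gives 344 − 24 = 320; collateral gives 218 − 25 = 193. No deviation. ✓
  Subprime: collateral gives 218 − 141 = 77; no collateral gives 344 − 21 = 323. Would deviate. ✗
Neither assignment is incentive-compatible.

None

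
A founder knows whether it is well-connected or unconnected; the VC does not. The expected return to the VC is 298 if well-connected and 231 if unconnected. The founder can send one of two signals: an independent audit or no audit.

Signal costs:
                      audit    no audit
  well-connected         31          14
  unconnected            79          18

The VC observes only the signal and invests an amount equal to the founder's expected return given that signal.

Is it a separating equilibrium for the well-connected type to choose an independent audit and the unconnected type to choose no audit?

No

If types separate, audit earns payment 298 and no audit earns 231.
Well-connected: audit gives 298 − 31 = 267; no audit gives 231 − 14 = 217. No deviation. ✓
Unconnected: no audit gives 231 − 18 = 213; audit gives 298 − 79 = 219. Would deviate. ✗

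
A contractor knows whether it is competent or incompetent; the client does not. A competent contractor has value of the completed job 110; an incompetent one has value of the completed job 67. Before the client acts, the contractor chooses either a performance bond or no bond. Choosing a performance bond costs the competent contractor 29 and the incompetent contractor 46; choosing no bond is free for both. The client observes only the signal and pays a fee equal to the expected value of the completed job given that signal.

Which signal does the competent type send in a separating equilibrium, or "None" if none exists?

bond

Try competent → bond, incompetent → no bond:
  If types separate, bond earns payment 110 and no bond earns 67.
  Competent: bond gives 110 − 29 = 81; no bond gives 67 − 0 = 67. No deviation. ✓
  Incompetent: no bond gives 67 − 0 = 67; bond gives 110 − 46 = 64. No deviation. ✓
Both hold — the competent type sends bond.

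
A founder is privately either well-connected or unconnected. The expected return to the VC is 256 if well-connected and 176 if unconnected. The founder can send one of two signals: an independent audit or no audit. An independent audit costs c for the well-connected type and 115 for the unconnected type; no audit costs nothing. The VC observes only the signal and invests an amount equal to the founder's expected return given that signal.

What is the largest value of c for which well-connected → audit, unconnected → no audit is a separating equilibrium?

Under separation: audit → well-connected (pays 256); no audit → unconnected (pays 176).
Unconnected: 176 − 0 = 176 ≥ 256 − 115 = 141. Holds regardless of c. ✓
Well-connected: 256 − c ≥ 176 − 0, so c ≤ 256 − 176 = 80.

80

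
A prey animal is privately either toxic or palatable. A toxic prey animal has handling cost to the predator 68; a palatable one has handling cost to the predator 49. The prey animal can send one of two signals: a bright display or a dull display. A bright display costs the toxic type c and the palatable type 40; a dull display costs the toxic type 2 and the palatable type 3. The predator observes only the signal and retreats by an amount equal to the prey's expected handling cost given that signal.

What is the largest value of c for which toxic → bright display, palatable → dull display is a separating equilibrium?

21

Under separation: bright display → toxic (pays 68); dull display → palatable (pays 49).
Palatable: 49 − 3 = 46 ≥ 68 − 40 = 28. Holds regardless of c. ✓
Toxic: 68 − c ≥ 49 − 2, so c ≤ 68 − 47 = 21.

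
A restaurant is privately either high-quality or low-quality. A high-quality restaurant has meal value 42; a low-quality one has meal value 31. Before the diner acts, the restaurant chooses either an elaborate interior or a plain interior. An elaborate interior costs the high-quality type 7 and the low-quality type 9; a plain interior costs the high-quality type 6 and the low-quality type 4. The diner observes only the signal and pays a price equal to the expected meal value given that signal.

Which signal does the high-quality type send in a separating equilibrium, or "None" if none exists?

Try high-quality → elaborate interior, low-quality → plain interior:
  If types separate, elaborate interior earns payment 42 and plain interior earns 31.
  High-quality: elaborate interior gives 42 − 7 = 35; plain interior gives 31 − 6 = 25. No deviation. ✓
  Low-quality: plain interior gives 31 − 4 = 27; elaborate interior gives 42 − 9 = 33. Would deviate. ✗
Try high-quality → plain interior, low-quality → elaborate interior:
  If types separate, plain interior earns payment 42 and elaborate interior earns 31.
  High-quality: plain interior gives 42 − 6 = 36; elaborate interior gives 31 − 7 = 24. No deviation. ✓
  Low-quality: elaborate interior gives 31 − 9 = 22; plain interior gives 42 − 4 = 38. Would deviate. ✗
Neither assignment is incentive-compatible.

None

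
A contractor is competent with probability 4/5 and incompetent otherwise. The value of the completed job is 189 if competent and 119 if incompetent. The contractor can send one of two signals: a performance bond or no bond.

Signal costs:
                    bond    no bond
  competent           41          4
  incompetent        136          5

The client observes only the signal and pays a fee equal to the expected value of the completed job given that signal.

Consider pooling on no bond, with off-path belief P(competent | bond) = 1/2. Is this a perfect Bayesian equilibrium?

At the pooled signal (no bond) the client holds the prior 4/5 and pays 4/5·189 + 1/5·119 = 175. Off-path (bond) belief 1/2 gives 1/2·189 + 1/2·119 = 154.
Competent: no bond gives 175 − 4 = 171; bond gives 154 − 41 = 113. Stays. ✓
Incompetent: no bond gives 175 − 5 = 170; bond gives 154 − 136 = 18. Stays. ✓

Yes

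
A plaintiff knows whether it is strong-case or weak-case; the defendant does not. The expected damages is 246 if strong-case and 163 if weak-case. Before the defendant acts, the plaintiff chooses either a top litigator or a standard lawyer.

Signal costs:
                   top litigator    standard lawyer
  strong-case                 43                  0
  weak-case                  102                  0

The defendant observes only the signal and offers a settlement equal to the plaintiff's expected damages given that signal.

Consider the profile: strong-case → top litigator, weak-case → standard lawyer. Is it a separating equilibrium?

Yes

Under separation the defendant infers type exactly: top litigator → strong-case (pays 246), standard lawyer → weak-case (pays 163).
Strong-case: top litigator gives 246 − 43 = 203; standard lawyer gives 163 − 0 = 163. No deviation. ✓
Weak-case: standard lawyer gives 163 − 0 = 163; top litigator gives 246 − 102 = 144. No deviation. ✓
Neither type gains from mimicking the other.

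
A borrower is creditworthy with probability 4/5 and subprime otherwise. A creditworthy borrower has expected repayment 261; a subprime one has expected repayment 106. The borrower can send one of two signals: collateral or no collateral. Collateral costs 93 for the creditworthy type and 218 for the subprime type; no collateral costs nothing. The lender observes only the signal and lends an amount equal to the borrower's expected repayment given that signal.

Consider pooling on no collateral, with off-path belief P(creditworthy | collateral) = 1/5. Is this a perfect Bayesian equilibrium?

Yes

At the pooled signal (no collateral) the lender holds the prior 4/5 and pays 4/5·261 + 1/5·106 = 230. Off-path (collateral) belief 1/5 gives 1/5·261 + 4/5·106 = 137.
Creditworthy: no collateral gives 230 − 0 = 230; collateral gives 137 − 93 = 44. Stays. ✓
Subprime: no collateral gives 230 − 0 = 230; collateral gives 137 − 218 = -81. Stays. ✓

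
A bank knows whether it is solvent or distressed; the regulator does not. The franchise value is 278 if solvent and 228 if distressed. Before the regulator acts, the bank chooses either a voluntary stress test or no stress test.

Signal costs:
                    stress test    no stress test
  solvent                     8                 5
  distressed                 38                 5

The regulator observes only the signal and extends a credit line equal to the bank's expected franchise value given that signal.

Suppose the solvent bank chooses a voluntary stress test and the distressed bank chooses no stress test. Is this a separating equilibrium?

No

If types separate, stress test earns payment 278 and no stress test earns 228.
Solvent: stress test gives 278 − 8 = 270; no stress test gives 228 − 5 = 223. No deviation. ✓
Distressed: no stress test gives 228 − 5 = 223; stress test gives 278 − 38 = 240. Would deviate. ✗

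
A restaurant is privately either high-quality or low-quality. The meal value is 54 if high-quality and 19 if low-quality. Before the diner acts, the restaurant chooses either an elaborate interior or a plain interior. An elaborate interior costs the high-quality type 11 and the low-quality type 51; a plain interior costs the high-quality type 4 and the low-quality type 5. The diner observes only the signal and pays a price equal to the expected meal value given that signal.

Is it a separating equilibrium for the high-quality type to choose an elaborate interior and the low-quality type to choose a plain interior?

Yes

If types separate, elaborate interior earns payment 54 and plain interior earns 19.
High-quality: elaborate interior gives 54 − 11 = 43; plain interior gives 19 − 4 = 15. No deviation. ✓
Low-quality: plain interior gives 19 − 5 = 14; elaborate interior gives 54 − 51 = 3. No deviation. ✓
Neither type gains from mimicking the other.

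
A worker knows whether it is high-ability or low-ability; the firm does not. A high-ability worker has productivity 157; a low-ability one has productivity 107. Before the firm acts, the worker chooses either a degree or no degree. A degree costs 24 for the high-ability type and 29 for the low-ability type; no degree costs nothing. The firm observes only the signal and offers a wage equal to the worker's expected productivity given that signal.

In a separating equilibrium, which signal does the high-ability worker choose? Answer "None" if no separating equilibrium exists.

Try high-ability → degree, low-ability → no degree:
  If types separate, degree earns payment 157 and no degree earns 107.
  High-ability: degree gives 157 − 24 = 133; no degree gives 107 − 0 = 107. No deviation. ✓
  Low-ability: no degree gives 107 − 0 = 107; degree gives 157 − 29 = 128. Would deviate. ✗
Try high-ability → no degree, low-ability → degree:
  If types separate, no degree earns payment 157 and degree earns 107.
  High-ability: no degree gives 157 − 0 = 157; degree gives 107 − 24 = 83. No deviation. ✓
  Low-ability: degree gives 107 − 29 = 78; no degree gives 157 − 0 = 157. Would deviate. ✗
Neither assignment is incentive-compatible.

None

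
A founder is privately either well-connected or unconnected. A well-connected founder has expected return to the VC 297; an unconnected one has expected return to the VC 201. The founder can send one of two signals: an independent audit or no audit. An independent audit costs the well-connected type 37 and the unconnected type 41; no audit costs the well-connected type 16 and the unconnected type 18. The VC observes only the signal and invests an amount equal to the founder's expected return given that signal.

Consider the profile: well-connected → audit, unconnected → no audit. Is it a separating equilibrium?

No

If types separate, audit earns payment 297 and no audit earns 201.
Well-connected: audit gives 297 − 37 = 260; no audit gives 201 − 16 = 185. No deviation. ✓
Unconnected: no audit gives 201 − 18 = 183; audit gives 297 − 41 = 256. Would deviate. ✗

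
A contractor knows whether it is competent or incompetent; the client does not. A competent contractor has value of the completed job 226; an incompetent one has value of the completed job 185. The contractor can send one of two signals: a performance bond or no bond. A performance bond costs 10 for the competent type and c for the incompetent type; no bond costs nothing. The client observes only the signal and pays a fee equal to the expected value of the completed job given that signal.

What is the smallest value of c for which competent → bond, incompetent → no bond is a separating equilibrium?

41

Under separation: bond → competent (pays 226); no bond → incompetent (pays 185).
Competent: 226 − 10 = 216 ≥ 185 − 0 = 185. Holds regardless of c. ✓
Incompetent: 185 − 0 ≥ 226 − c, so c ≥ 226 − 185 = 41.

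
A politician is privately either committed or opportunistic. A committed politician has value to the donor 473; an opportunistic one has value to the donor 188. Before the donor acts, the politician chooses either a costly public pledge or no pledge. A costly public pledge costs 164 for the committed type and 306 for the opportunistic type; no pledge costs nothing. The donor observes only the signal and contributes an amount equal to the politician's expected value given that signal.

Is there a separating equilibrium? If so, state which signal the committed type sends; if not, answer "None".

Try committed → pledge, opportunistic → no pledge:
  Under separation the donor infers type exactly: pledge → committed (pays 473), no pledge → opportunistic (pays 188).
  Committed: pledge gives 473 − 164 = 309; no pledge gives 188 − 0 = 188. No deviation. ✓
  Opportunistic: no pledge gives 188 − 0 = 188; pledge gives 473 − 306 = 167. No deviation. ✓
Both hold — the committed type sends pledge.

pledge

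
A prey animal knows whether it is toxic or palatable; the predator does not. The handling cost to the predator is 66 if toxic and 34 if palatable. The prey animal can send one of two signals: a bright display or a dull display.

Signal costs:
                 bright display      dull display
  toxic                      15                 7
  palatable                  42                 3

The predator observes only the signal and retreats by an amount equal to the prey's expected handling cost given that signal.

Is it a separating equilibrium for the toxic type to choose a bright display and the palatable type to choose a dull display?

Yes

Under separation the predator infers type exactly: bright display → toxic (pays 66), dull display → palatable (pays 34).
Toxic: bright display gives 66 − 15 = 51; dull display gives 34 − 7 = 27. No deviation. ✓
Palatable: dull display gives 34 − 3 = 31; bright display gives 66 − 42 = 24. No deviation. ✓
Neither type gains from mimicking the other.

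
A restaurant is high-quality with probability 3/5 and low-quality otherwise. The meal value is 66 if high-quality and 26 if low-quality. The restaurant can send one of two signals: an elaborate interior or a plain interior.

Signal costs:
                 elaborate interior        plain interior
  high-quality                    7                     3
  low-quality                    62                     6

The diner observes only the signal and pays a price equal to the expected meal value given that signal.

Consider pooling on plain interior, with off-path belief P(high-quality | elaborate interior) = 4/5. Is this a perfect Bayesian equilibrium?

No

At the pooled signal (plain interior) the diner holds the prior 3/5 and pays 3/5·66 + 2/5·26 = 50. Off-path (elaborate interior) belief 4/5 gives 4/5·66 + 1/5·26 = 58.
High-quality: plain interior gives 50 − 3 = 47; elaborate interior gives 58 − 7 = 51. Deviates. ✗
Low-quality: plain interior gives 50 − 6 = 44; elaborate interior gives 58 − 62 = -4. Stays. ✓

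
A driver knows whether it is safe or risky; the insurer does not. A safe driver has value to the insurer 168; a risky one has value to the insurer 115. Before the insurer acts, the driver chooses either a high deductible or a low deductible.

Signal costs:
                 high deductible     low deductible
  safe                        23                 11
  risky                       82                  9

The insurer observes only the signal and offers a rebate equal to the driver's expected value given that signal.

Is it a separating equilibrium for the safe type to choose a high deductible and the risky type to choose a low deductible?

If types separate, high deductible earns payment 168 and low deductible earns 115.
Safe: high deductible gives 168 − 23 = 145; low deductible gives 115 − 11 = 104. No deviation. ✓
Risky: low deductible gives 115 − 9 = 106; high deductible gives 168 − 82 = 86. No deviation. ✓
Both incentive constraints hold.

Yes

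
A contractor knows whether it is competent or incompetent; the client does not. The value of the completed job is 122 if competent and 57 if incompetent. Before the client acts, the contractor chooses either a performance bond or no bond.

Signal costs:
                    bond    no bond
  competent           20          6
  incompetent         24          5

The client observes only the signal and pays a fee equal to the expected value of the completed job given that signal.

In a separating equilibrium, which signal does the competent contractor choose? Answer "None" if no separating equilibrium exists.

None

Try competent → bond, incompetent → no bond:
  If types separate, bond earns payment 122 and no bond earns 57.
  Competent: bond gives 122 − 20 = 102; no bond gives 57 − 6 = 51. No deviation. ✓
  Incompetent: no bond gives 57 − 5 = 52; bond gives 122 − 24 = 98. Would deviate. ✗
Try competent → no bond, incompetent → bond:
  If types separate, no bond earns payment 122 and bond earns 57.
  Competent: no bond gives 122 − 6 = 116; bond gives 57 − 20 = 37. No deviation. ✓
  Incompetent: bond gives 57 − 24 = 33; no bond gives 122 − 5 = 117. Would deviate. ✗
Neither assignment is incentive-compatible.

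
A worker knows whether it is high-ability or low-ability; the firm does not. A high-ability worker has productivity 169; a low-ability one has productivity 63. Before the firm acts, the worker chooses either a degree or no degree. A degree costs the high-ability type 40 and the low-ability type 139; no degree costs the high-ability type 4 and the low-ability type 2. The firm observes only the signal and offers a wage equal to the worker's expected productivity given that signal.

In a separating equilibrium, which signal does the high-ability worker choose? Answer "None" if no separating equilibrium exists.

Try high-ability → degree, low-ability → no degree:
  If types separate, degree earns payment 169 and no degree earns 63.
  High-ability: degree gives 169 − 40 = 129; no degree gives 63 − 4 = 59. No deviation. ✓
  Low-ability: no degree gives 63 − 2 = 61; degree gives 169 − 139 = 30. No deviation. ✓
Both hold — the high-ability type sends degree.

degree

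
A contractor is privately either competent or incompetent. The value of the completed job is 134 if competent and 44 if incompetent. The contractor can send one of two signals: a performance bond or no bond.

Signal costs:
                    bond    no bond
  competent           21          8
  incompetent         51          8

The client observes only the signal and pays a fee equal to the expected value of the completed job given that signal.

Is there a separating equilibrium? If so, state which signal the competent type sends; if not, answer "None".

None

Try competent → bond, incompetent → no bond:
  Under separation the client infers type exactly: bond → competent (pays 134), no bond → incompetent (pays 44).
  Competent: bond gives 134 − 21 = 113; no bond gives 44 − 8 = 36. No deviation. ✓
  Incompetent: no bond gives 44 − 8 = 36; bond gives 134 − 51 = 83. Would deviate. ✗
Try competent → no bond, incompetent → bond:
  Under separation the client infers type exactly: no bond → competent (pays 134), bond → incompetent (pays 44).
  Competent: no bond gives 134 − 8 = 126; bond gives 44 − 21 = 23. No deviation. ✓
  Incompetent: bond gives 44 − 51 = -7; no bond gives 134 − 8 = 126. Would deviate. ✗
Neither assignment is incentive-compatible.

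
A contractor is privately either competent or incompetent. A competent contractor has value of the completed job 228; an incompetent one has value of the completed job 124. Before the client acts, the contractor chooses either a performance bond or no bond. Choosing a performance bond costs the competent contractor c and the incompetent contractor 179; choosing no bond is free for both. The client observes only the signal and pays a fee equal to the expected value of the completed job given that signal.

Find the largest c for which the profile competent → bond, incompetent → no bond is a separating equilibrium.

104

Under separation: bond → competent (pays 228); no bond → incompetent (pays 124).
Incompetent: 124 − 0 = 124 ≥ 228 − 179 = 49. Holds regardless of c. ✓
Competent: 228 − c ≥ 124 − 0, so c ≤ 228 − 124 = 104.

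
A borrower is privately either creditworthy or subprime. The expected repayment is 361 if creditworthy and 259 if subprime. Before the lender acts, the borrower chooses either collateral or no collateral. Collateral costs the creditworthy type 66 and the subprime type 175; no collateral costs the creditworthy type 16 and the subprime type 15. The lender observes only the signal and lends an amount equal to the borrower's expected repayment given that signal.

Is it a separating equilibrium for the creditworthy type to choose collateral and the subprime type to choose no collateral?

Under separation the lender infers type exactly: collateral → creditworthy (pays 361), no collateral → subprime (pays 259).
Creditworthy: collateral gives 361 − 66 = 295; no collateral gives 259 − 16 = 243. No deviation. ✓
Subprime: no collateral gives 259 − 15 = 244; collateral gives 361 − 175 = 186. No deviation. ✓
Neither type gains from mimicking the other.

Yes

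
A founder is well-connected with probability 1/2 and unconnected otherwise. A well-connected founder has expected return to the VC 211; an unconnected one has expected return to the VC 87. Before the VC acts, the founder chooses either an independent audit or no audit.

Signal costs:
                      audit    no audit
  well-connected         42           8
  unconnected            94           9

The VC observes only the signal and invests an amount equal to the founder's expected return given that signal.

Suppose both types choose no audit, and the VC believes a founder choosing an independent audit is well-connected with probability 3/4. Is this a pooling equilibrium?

Yes

At the pooled signal (no audit) the VC holds the prior 1/2 and pays 1/2·211 + 1/2·87 = 149. Off-path (audit) belief 3/4 gives 3/4·211 + 1/4·87 = 180.
Well-connected: no audit gives 149 − 8 = 141; audit gives 180 − 42 = 138. Stays. ✓
Unconnected: no audit gives 149 − 9 = 140; audit gives 180 − 94 = 86. Stays. ✓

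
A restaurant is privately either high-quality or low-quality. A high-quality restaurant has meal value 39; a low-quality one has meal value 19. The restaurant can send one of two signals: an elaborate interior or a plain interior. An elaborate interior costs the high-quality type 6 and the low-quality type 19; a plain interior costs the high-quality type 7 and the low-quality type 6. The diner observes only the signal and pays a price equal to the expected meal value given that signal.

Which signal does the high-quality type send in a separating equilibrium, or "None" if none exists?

Try high-quality → elaborate interior, low-quality → plain interior:
  If types separate, elaborate interior earns payment 39 and plain interior earns 19.
  High-quality: elaborate interior gives 39 − 6 = 33; plain interior gives 19 − 7 = 12. No deviation. ✓
  Low-quality: plain interior gives 19 − 6 = 13; elaborate interior gives 39 − 19 = 20. Would deviate. ✗
Try high-quality → plain interior, low-quality → elaborate interior:
  If types separate, plain interior earns payment 39 and elaborate interior earns 19.
  High-quality: plain interior gives 39 − 7 = 32; elaborate interior gives 19 − 6 = 13. No deviation. ✓
  Low-quality: elaborate interior gives 19 − 19 = 0; plain interior gives 39 − 6 = 33. Would deviate. ✗
Neither assignment is incentive-compatible.

None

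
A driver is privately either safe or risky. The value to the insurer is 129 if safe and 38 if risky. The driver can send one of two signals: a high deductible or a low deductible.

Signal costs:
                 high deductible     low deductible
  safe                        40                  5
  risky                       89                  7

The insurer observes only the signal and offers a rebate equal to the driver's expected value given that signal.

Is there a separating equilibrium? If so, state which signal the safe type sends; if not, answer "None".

Try safe → high deductible, risky → low deductible:
  Under separation the insurer infers type exactly: high deductible → safe (pays 129), low deductible → risky (pays 38).
  Safe: high deductible gives 129 − 40 = 89; low deductible gives 38 − 5 = 33. No deviation. ✓
  Risky: low deductible gives 38 − 7 = 31; high deductible gives 129 − 89 = 40. Would deviate. ✗
Try safe → low deductible, risky → high deductible:
  Under separation the insurer infers type exactly: low deductible → safe (pays 129), high deductible → risky (pays 38).
  Safe: low deductible gives 129 − 5 = 124; high deductible gives 38 − 40 = -2. No deviation. ✓
  Risky: high deductible gives 38 − 89 = -51; low deductible gives 129 − 7 = 122. Would deviate. ✗
Neither assignment is incentive-compatible.

None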